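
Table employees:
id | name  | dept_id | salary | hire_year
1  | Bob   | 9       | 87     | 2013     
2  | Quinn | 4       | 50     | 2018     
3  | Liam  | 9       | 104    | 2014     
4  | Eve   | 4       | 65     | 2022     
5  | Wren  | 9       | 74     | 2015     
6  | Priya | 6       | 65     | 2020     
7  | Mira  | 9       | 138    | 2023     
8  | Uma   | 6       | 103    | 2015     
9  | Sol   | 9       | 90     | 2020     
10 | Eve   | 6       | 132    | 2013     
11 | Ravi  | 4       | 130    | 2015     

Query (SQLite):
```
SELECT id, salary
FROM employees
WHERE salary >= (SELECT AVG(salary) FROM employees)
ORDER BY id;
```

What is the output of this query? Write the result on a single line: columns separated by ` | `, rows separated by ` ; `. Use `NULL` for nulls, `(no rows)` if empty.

Scalar subquery: AVG(salary) over all employees rows = 94.363636 (≈; comparison uses full precision).
Keep rows where salary >= that value.

3 | 104 ; 7 | 138 ; 8 | 103 ; 10 | 132 ; 11 | 130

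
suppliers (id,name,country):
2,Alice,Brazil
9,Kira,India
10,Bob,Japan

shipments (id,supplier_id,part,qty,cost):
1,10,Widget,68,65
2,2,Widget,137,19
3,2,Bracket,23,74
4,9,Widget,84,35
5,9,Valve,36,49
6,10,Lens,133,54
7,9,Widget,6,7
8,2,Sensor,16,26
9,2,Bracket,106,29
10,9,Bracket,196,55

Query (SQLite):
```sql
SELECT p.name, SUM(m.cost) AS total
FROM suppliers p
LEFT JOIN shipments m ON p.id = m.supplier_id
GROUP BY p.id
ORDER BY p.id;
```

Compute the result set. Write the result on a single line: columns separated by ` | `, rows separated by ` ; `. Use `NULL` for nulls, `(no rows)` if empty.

LEFT JOIN keeps every suppliers row; unmatched ones get NULL for shipments columns.
Group by suppliers.id and compute SUM(m.cost). SUM over an all-NULL group is NULL.
  2: ids {2, 3, 8, 9} → SUM(m.cost)=148
  9: ids {4, 5, 7, 10} → SUM(m.cost)=146
  10: ids {1, 6} → SUM(m.cost)=119

Alice | 148 ; Kira | 146 ; Bob | 119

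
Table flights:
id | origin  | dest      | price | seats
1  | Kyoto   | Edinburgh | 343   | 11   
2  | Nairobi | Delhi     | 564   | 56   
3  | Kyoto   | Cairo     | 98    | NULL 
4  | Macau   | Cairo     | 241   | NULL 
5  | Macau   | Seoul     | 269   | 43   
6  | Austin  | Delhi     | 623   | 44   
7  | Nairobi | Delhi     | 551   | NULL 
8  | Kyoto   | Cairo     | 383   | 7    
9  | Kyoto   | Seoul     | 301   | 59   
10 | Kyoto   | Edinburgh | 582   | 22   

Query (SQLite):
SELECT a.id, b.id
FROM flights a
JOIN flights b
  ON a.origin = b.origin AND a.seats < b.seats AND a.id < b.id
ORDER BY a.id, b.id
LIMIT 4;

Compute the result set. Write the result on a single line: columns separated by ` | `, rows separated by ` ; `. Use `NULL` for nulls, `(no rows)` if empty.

1 | 9 ; 1 | 10 ; 8 | 9 ; 8 | 10

Pairs (a,b) with same origin, a.seats < b.seats, a.id < b.id.
origin groups: Austin:{6} Kyoto:{1,3,8,9,10} Macau:{4,5} Nairobi:{2,7}
Ordered by (a.id, b.id); first 4.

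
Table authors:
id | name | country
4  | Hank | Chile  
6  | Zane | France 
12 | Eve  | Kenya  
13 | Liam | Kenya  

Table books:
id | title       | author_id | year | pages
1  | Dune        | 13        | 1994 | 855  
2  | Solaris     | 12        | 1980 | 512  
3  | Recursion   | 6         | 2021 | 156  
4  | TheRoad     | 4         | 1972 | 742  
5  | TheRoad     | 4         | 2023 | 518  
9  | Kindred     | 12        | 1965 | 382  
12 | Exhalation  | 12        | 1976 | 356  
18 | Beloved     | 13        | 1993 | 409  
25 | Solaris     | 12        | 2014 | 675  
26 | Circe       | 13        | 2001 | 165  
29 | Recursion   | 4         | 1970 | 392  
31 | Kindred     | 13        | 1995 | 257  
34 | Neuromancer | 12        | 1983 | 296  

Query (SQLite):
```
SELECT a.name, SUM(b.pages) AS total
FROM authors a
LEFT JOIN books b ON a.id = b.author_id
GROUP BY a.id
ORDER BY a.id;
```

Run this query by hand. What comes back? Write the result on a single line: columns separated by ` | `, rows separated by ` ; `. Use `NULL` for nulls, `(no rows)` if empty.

Hank | 1652 ; Zane | 156 ; Eve | 2221 ; Liam | 1686

LEFT JOIN keeps every authors row; unmatched ones get NULL for books columns.
Group by authors.id and compute SUM(b.pages). SUM over an all-NULL group is NULL.
  4: ids {4, 5, 29} → SUM(b.pages)=1652
  6: ids {3} → SUM(b.pages)=156
  12: ids {2, 9, 12, 25, 34} → SUM(b.pages)=2221
  13: ids {1, 18, 26, 31} → SUM(b.pages)=1686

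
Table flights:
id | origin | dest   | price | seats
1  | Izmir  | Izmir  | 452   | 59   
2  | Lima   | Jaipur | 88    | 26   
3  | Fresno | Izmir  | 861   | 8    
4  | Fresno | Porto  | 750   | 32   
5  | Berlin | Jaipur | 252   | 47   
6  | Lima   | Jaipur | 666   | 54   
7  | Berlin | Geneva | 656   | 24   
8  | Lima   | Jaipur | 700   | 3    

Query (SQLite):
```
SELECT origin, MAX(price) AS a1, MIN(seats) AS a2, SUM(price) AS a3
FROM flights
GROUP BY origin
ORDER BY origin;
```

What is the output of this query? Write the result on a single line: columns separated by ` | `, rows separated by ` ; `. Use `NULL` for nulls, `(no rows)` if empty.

Berlin | 656 | 24 | 908 ; Fresno | 861 | 8 | 1611 ; Izmir | 452 | 59 | 452 ; Lima | 700 | 3 | 1454

Group flights by origin.
Per group compute: MAX(price), MIN(seats), SUM(price).
  Berlin: ids {5, 7} → MAX(price)=656, MIN(seats)=24, SUM(price)=908
  Fresno: ids {3, 4} → MAX(price)=861, MIN(seats)=8, SUM(price)=1611
  Izmir: ids {1} → MAX(price)=452, MIN(seats)=59, SUM(price)=452
  Lima: ids {2, 6, 8} → MAX(price)=700, MIN(seats)=3, SUM(price)=1454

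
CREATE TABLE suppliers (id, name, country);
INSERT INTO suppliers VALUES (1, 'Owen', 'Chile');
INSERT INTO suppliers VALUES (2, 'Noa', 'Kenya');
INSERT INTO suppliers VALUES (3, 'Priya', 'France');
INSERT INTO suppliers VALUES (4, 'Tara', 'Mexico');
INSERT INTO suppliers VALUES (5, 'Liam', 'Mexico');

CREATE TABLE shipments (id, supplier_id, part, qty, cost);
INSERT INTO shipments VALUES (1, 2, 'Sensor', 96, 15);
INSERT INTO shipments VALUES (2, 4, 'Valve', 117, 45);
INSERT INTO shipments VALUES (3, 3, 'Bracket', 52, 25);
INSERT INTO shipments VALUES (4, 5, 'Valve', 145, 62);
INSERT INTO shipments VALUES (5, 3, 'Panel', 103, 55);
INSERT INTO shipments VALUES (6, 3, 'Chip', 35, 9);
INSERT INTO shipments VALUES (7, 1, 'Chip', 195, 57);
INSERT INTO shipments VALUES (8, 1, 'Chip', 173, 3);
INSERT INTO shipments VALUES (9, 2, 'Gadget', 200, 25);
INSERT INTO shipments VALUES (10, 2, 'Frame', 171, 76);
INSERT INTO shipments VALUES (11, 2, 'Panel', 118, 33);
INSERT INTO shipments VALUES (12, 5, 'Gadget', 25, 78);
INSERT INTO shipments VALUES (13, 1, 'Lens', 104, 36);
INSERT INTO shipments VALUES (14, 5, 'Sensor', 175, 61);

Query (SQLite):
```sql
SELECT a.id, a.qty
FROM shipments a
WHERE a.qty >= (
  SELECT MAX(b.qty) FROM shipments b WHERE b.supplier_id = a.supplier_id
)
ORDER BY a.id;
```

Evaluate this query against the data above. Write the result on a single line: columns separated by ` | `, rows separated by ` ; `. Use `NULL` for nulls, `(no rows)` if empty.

2 | 117 ; 5 | 103 ; 7 | 195 ; 9 | 200 ; 14 | 175

For each shipments row a, compute MAX(qty) over rows sharing a.supplier_id.
Keep row a if a.qty >= that per-group MAX.
  supplier_id=1: MAX(qty) = 195
  supplier_id=2: MAX(qty) = 200
  supplier_id=3: MAX(qty) = 103
  supplier_id=4: MAX(qty) = 117
  supplier_id=5: MAX(qty) = 175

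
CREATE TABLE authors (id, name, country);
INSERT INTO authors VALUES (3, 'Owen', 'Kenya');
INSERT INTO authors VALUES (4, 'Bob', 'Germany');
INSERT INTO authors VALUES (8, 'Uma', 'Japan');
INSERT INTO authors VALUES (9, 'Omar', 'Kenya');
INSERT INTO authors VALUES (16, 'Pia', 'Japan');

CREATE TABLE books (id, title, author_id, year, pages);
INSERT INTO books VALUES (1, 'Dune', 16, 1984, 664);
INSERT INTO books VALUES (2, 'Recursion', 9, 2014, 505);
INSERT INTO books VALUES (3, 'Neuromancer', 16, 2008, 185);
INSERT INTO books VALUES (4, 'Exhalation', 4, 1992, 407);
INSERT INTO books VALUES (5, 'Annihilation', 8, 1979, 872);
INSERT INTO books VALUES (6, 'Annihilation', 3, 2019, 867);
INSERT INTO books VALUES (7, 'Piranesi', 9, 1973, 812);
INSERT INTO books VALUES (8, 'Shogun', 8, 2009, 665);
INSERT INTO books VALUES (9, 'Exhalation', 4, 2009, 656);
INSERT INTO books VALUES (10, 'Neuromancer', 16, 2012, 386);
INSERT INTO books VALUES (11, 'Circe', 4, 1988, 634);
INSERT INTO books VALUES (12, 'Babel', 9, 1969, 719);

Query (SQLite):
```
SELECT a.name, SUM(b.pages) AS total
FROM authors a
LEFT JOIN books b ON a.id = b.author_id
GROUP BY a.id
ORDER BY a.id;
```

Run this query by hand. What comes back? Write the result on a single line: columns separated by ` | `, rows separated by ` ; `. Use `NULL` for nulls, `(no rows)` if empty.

LEFT JOIN keeps every authors row; unmatched ones get NULL for books columns.
Group by authors.id and compute SUM(b.pages). SUM over an all-NULL group is NULL.
  3: ids {6} → SUM(b.pages)=867
  4: ids {4, 9, 11} → SUM(b.pages)=1697
  8: ids {5, 8} → SUM(b.pages)=1537
  9: ids {2, 7, 12} → SUM(b.pages)=2036
  16: ids {1, 3, 10} → SUM(b.pages)=1235

Owen | 867 ; Bob | 1697 ; Uma | 1537 ; Omar | 2036 ; Pia | 1235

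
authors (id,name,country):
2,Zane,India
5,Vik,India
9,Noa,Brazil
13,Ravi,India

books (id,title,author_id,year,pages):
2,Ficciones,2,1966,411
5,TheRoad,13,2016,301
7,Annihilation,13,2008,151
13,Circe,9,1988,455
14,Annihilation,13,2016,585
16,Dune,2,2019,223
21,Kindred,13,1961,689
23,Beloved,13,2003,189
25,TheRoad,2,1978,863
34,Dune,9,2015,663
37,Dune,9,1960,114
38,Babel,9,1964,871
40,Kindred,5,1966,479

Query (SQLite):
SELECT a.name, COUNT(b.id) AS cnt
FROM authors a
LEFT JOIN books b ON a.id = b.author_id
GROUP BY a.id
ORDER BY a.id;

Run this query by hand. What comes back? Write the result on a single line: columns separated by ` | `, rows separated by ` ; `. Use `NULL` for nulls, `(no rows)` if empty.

Zane | 3 ; Vik | 1 ; Noa | 4 ; Ravi | 5

LEFT JOIN keeps every authors row; unmatched ones get NULL for books columns.
Group by authors.id and compute COUNT(b.id). COUNT(col) of an all-NULL group is 0.
  2: ids {2, 16, 25} → COUNT(b.id)=3
  5: ids {40} → COUNT(b.id)=1
  9: ids {13, 34, 37, 38} → COUNT(b.id)=4
  13: ids {5, 7, 14, 21, 23} → COUNT(b.id)=5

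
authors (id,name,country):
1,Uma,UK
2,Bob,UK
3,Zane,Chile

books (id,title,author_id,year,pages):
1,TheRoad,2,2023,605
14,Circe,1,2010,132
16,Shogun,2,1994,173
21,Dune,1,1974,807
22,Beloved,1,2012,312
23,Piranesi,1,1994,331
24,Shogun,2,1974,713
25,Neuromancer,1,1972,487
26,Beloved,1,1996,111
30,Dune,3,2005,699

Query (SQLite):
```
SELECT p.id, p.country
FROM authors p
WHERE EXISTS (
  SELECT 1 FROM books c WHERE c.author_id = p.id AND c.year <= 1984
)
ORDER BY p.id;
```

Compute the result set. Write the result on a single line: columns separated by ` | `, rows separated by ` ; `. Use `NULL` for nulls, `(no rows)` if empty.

For each authors row, check whether any books with matching author_id has year <= 1984.
Keep rows where that is true.

1 | UK ; 2 | UK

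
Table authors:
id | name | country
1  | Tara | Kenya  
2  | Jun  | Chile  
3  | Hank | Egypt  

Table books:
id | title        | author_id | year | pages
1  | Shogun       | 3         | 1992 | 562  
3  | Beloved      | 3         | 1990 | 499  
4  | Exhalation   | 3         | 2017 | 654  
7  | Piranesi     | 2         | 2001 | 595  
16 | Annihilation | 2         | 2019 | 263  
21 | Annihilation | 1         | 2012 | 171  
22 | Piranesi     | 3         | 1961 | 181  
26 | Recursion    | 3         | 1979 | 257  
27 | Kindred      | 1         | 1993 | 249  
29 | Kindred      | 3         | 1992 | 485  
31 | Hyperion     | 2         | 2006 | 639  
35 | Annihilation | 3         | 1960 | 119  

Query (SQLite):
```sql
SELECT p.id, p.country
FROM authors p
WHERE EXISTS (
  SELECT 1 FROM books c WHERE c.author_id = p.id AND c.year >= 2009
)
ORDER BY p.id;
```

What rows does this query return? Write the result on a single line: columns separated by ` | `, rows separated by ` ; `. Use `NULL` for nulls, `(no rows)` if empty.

For each authors row, check whether any books with matching author_id has year >= 2009.
Keep rows where that is true.

1 | Kenya ; 2 | Chile ; 3 | Egypt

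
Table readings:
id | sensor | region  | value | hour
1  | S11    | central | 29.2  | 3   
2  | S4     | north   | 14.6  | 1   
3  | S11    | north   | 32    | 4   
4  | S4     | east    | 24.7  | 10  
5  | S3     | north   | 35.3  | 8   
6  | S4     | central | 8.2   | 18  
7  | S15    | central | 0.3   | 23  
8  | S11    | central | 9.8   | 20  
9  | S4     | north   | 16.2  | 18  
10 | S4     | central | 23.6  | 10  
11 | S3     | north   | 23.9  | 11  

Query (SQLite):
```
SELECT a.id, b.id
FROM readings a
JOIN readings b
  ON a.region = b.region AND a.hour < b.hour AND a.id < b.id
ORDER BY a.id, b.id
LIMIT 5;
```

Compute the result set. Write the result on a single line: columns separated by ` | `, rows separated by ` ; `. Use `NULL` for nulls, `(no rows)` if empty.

1 | 6 ; 1 | 7 ; 1 | 8 ; 1 | 10 ; 2 | 3

Pairs (a,b) with same region, a.hour < b.hour, a.id < b.id.
region groups: central:{1,6,7,8,10} east:{4} north:{2,3,5,9,11}
Ordered by (a.id, b.id); first 5.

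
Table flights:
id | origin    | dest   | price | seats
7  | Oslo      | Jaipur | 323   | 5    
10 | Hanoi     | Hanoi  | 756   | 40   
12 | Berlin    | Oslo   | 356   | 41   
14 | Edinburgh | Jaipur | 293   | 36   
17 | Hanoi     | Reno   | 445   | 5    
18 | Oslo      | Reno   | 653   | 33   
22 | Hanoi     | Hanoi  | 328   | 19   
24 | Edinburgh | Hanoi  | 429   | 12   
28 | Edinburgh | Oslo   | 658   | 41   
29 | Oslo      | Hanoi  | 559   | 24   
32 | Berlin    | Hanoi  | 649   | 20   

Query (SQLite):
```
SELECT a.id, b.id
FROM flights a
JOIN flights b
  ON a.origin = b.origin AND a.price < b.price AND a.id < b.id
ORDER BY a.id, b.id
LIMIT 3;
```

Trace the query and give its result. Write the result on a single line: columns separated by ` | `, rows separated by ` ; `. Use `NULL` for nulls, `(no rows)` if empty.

Pairs (a,b) with same origin, a.price < b.price, a.id < b.id.
origin groups: Berlin:{12,32} Edinburgh:{14,24,28} Hanoi:{10,17,22} Oslo:{7,18,29}
Ordered by (a.id, b.id); first 3.

7 | 18 ; 7 | 29 ; 12 | 32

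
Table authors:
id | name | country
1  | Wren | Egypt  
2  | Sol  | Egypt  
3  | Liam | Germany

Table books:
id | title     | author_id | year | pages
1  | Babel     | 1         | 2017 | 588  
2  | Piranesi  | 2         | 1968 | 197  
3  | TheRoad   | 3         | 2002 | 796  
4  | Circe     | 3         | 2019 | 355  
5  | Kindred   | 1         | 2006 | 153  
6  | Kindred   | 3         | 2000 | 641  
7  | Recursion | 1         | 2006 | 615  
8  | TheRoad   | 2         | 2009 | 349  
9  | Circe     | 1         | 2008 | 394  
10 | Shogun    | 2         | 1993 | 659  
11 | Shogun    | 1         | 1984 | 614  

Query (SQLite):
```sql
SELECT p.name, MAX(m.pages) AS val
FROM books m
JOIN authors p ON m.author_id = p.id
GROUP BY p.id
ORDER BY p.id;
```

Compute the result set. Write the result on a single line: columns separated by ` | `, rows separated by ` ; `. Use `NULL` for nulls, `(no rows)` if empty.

Join each books row to its authors via author_id.
Group joined rows by authors.id; compute MAX(m.pages) per group.
  1: ids {1, 5, 7, 9, 11} → MAX(m.pages)=615
  2: ids {2, 8, 10} → MAX(m.pages)=659
  3: ids {3, 4, 6} → MAX(m.pages)=796

Wren | 615 ; Sol | 659 ; Liam | 796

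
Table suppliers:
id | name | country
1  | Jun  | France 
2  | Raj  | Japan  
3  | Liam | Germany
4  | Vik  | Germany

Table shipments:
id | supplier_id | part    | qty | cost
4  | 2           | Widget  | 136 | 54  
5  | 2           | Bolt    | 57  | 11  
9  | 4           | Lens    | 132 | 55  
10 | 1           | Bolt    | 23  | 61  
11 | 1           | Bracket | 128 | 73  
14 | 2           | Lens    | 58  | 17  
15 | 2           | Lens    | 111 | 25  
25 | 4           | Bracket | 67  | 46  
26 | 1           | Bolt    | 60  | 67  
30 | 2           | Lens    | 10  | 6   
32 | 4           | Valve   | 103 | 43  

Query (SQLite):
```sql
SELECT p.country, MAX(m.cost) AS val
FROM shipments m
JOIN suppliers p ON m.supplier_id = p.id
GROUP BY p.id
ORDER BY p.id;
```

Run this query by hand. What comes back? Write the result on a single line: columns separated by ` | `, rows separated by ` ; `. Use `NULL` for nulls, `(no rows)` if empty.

France | 73 ; Japan | 54 ; Germany | 55

Join each shipments row to its suppliers via supplier_id.
Group joined rows by suppliers.id; compute MAX(m.cost) per group.
  1: ids {10, 11, 26} → MAX(m.cost)=73
  2: ids {4, 5, 14, 15, 30} → MAX(m.cost)=54
  4: ids {9, 25, 32} → MAX(m.cost)=55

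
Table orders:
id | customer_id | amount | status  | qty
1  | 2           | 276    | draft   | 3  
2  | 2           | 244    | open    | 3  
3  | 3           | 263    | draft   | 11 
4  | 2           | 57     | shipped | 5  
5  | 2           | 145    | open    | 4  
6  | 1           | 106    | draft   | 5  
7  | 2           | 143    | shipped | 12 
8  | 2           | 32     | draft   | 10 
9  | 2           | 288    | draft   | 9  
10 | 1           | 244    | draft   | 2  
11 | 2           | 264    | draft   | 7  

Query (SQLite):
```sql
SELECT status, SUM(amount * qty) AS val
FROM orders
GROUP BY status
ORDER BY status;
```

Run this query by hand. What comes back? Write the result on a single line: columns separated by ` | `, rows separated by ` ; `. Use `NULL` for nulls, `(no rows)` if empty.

For each row compute amount * qty.
Group by status; take SUM of the expression per group.
  draft: ids {1, 3, 6, 8, 9, 10, 11} → SUM(amount * qty)=9499
  open: ids {2, 5} → SUM(amount * qty)=1312
  shipped: ids {4, 7} → SUM(amount * qty)=2001

draft | 9499 ; open | 1312 ; shipped | 2001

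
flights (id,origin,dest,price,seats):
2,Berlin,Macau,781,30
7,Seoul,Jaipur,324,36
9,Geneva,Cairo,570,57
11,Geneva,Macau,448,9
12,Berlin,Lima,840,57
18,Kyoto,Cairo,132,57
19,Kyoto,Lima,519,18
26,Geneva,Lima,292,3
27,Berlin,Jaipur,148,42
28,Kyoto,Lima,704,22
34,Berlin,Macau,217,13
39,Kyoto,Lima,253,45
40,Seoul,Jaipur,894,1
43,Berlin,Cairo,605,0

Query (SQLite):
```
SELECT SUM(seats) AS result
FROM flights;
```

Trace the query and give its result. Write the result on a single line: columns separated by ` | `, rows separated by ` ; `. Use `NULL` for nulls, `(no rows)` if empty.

390

All seats values: [30, 36, 57, 9, 57, 57, 18, 3, 42, 22, 13, 45, 1, 0].
SUM of non-NULL values = 390.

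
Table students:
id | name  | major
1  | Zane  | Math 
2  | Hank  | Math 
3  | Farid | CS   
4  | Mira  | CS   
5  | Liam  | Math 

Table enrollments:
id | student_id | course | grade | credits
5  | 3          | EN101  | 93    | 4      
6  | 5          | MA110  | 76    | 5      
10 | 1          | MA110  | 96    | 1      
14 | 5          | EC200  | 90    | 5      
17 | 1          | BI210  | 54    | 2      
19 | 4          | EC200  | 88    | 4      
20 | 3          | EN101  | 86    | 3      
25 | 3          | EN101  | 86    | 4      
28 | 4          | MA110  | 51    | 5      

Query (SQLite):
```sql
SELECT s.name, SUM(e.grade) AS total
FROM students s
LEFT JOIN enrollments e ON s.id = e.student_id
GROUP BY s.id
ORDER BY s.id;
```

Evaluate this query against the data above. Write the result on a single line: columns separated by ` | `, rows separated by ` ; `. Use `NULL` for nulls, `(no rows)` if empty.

LEFT JOIN keeps every students row; unmatched ones get NULL for enrollments columns.
Group by students.id and compute SUM(e.grade). SUM over an all-NULL group is NULL.
  1: ids {10, 17} → SUM(e.grade)=150
  2: ids {—} → SUM(e.grade)=NULL
  3: ids {5, 20, 25} → SUM(e.grade)=265
  4: ids {19, 28} → SUM(e.grade)=139
  5: ids {6, 14} → SUM(e.grade)=166

Zane | 150 ; Hank | NULL ; Farid | 265 ; Mira | 139 ; Liam | 166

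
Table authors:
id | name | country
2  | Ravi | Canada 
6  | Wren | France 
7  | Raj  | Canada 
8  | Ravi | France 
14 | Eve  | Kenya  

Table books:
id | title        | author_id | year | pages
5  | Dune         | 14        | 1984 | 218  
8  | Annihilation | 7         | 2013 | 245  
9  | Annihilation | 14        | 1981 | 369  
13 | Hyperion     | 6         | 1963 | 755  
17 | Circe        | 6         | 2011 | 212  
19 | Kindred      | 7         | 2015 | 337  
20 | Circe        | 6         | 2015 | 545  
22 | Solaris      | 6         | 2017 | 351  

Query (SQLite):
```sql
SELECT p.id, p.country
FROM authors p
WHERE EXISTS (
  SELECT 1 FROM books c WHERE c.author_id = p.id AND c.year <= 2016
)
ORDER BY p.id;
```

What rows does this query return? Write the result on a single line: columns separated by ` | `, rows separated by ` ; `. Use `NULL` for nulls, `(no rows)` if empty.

6 | France ; 7 | Canada ; 14 | Kenya

For each authors row, check whether any books with matching author_id has year <= 2016.
Keep rows where that is true.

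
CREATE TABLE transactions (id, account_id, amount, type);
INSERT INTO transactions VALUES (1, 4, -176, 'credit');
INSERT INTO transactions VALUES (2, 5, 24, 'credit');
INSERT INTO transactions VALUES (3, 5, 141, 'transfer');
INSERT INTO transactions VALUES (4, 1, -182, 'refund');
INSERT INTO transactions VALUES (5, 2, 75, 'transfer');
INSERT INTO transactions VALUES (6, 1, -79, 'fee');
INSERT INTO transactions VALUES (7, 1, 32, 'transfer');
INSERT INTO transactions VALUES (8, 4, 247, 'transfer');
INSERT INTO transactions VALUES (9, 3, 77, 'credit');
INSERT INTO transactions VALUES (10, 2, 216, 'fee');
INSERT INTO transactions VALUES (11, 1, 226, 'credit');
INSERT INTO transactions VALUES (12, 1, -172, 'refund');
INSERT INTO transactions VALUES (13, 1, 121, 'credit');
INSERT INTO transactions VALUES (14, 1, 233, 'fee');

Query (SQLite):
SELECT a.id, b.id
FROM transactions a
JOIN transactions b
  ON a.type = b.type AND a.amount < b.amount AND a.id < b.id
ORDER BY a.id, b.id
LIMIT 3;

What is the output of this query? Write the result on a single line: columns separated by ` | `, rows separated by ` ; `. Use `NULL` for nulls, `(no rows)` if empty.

Pairs (a,b) with same type, a.amount < b.amount, a.id < b.id.
type groups: credit:{1,2,9,11,13} fee:{6,10,14} refund:{4,12} transfer:{3,5,7,8}
Ordered by (a.id, b.id); first 3.

1 | 2 ; 1 | 9 ; 1 | 11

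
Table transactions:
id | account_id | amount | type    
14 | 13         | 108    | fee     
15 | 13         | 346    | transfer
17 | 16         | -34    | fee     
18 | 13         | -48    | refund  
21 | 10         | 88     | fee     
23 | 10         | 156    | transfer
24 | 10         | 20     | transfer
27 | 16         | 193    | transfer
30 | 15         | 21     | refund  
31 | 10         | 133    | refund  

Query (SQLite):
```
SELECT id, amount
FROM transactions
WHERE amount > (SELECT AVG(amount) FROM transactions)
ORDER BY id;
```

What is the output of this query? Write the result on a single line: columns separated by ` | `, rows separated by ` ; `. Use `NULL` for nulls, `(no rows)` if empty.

14 | 108 ; 15 | 346 ; 23 | 156 ; 27 | 193 ; 31 | 133

Scalar subquery: AVG(amount) over all transactions rows = 98.3.
Keep rows where amount > that value.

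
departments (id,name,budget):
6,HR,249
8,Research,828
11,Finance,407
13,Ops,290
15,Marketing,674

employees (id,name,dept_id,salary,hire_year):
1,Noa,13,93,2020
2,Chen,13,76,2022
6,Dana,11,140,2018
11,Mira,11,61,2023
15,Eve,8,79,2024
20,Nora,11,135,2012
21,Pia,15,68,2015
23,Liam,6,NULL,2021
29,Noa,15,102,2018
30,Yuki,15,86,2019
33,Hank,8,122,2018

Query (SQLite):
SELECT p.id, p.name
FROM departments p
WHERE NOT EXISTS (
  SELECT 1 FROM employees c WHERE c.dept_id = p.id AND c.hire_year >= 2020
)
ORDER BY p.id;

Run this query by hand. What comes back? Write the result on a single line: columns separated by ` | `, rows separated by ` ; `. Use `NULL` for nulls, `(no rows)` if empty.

For each departments row, check whether any employees with matching dept_id has hire_year >= 2020.
Keep rows where that is false.

15 | Marketing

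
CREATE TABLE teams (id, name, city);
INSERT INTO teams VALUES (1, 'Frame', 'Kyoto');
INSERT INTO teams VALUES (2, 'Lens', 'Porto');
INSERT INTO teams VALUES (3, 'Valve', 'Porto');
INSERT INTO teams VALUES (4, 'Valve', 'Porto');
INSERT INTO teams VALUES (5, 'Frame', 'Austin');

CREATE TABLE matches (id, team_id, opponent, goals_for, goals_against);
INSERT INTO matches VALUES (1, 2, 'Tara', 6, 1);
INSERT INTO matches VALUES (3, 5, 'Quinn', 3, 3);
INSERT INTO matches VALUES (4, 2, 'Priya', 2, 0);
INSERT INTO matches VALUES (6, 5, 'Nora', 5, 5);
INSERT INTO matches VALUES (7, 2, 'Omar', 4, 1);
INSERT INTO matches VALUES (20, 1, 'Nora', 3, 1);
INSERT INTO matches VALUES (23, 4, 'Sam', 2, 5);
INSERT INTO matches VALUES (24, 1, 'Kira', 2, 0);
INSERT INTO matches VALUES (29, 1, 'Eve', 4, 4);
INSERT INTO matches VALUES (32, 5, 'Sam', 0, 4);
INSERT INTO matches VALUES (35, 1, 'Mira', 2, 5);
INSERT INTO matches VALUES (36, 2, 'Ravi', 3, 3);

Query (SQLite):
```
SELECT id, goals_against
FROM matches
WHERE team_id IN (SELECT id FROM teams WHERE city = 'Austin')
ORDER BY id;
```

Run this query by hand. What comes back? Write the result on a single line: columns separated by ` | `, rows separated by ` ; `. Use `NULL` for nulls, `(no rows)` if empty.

3 | 3 ; 6 | 5 ; 32 | 4

Inner query: teams.id where city = 'Austin'.
Outer: keep matches rows whose team_id is in that set.
Inner query → {5}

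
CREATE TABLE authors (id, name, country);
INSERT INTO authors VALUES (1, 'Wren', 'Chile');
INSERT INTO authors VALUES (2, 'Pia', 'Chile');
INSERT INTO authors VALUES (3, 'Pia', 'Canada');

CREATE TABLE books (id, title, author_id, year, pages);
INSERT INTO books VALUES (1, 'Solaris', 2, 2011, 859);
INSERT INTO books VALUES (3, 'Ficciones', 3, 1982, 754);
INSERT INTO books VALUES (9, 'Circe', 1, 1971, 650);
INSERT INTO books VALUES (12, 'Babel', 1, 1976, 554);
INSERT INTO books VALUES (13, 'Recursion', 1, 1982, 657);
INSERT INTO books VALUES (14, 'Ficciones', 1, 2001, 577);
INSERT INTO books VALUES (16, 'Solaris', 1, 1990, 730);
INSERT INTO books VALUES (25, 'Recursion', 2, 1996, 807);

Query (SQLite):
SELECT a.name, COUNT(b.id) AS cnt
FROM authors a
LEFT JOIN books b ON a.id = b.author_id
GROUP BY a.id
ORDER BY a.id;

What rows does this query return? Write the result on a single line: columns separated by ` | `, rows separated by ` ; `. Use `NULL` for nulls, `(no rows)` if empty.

Wren | 5 ; Pia | 2 ; Pia | 1

LEFT JOIN keeps every authors row; unmatched ones get NULL for books columns.
Group by authors.id and compute COUNT(b.id). COUNT(col) of an all-NULL group is 0.
  1: ids {9, 12, 13, 14, 16} → COUNT(b.id)=5
  2: ids {1, 25} → COUNT(b.id)=2
  3: ids {3} → COUNT(b.id)=1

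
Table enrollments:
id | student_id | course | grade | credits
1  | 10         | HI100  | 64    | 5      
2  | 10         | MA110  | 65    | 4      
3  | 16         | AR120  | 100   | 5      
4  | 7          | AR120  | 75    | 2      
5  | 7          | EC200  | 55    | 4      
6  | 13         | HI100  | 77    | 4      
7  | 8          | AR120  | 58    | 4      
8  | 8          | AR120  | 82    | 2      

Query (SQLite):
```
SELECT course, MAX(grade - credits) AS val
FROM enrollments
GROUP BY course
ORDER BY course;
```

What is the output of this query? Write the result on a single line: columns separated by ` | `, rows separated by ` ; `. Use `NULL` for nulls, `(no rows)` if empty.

AR120 | 95 ; EC200 | 51 ; HI100 | 73 ; MA110 | 61

For each row compute grade - credits.
Group by course; take MAX of the expression per group.
  AR120: ids {3, 4, 7, 8} → MAX(grade - credits)=95
  EC200: ids {5} → MAX(grade - credits)=51
  HI100: ids {1, 6} → MAX(grade - credits)=73
  MA110: ids {2} → MAX(grade - credits)=61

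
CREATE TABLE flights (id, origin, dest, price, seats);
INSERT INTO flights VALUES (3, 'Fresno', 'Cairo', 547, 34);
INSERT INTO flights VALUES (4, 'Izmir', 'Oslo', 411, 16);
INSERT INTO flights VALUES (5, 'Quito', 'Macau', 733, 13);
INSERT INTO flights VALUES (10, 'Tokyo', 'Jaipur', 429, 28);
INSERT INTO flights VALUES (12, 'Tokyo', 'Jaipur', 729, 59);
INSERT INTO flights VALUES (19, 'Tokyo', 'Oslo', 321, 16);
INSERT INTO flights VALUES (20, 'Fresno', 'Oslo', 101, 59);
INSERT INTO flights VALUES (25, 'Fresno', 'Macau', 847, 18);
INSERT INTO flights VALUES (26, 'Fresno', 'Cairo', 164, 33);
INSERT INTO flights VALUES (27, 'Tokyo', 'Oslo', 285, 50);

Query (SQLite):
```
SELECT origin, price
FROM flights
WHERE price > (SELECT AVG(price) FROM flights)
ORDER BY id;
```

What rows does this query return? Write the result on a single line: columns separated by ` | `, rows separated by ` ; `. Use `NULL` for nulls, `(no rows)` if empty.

Fresno | 547 ; Quito | 733 ; Tokyo | 729 ; Fresno | 847

Scalar subquery: AVG(price) over all flights rows = 456.7.
Keep rows where price > that value.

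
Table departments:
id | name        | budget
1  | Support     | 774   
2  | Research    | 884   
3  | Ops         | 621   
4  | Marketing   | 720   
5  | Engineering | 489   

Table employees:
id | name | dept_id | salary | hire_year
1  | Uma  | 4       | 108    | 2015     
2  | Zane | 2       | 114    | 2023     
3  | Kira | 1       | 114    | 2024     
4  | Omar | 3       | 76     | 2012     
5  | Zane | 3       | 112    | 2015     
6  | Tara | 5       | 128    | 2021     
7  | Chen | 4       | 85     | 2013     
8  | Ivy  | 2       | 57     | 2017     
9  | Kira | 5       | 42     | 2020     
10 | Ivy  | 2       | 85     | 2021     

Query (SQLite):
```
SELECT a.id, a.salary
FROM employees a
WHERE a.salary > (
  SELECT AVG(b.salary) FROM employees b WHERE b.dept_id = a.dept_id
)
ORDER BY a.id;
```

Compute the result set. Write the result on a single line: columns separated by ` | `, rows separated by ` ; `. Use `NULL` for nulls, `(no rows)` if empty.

1 | 108 ; 2 | 114 ; 5 | 112 ; 6 | 128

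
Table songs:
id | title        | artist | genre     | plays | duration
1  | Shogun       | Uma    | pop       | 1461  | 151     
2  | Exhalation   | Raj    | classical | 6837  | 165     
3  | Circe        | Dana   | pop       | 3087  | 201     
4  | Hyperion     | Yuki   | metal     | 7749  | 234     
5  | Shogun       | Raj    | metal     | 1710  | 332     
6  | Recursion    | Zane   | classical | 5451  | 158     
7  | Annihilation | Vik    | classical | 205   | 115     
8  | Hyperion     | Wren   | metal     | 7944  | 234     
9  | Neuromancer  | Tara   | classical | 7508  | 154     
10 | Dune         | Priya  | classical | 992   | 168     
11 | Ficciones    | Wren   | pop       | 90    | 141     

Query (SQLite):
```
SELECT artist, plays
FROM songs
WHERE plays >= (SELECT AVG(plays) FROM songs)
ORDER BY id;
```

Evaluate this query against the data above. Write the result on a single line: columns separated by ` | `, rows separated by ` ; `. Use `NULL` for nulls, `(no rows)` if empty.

Raj | 6837 ; Yuki | 7749 ; Zane | 5451 ; Wren | 7944 ; Tara | 7508

Scalar subquery: AVG(plays) over all songs rows = 3912.181818 (≈; comparison uses full precision).
Keep rows where plays >= that value.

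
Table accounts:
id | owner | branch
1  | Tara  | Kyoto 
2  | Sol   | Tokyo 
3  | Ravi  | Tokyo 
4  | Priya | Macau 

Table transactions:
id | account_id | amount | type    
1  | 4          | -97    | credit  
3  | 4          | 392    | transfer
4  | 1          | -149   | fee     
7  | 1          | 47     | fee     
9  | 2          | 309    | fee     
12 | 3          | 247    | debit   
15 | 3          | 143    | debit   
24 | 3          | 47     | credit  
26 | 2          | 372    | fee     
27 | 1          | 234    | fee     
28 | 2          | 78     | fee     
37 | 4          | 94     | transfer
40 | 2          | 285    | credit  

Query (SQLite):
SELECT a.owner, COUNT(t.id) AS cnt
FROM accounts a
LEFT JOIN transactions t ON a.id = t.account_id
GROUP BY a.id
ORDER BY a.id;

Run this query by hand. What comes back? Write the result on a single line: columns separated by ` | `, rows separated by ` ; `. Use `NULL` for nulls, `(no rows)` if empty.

LEFT JOIN keeps every accounts row; unmatched ones get NULL for transactions columns.
Group by accounts.id and compute COUNT(t.id). COUNT(col) of an all-NULL group is 0.
  1: ids {4, 7, 27} → COUNT(t.id)=3
  2: ids {9, 26, 28, 40} → COUNT(t.id)=4
  3: ids {12, 15, 24} → COUNT(t.id)=3
  4: ids {1, 3, 37} → COUNT(t.id)=3

Tara | 3 ; Sol | 4 ; Ravi | 3 ; Priya | 3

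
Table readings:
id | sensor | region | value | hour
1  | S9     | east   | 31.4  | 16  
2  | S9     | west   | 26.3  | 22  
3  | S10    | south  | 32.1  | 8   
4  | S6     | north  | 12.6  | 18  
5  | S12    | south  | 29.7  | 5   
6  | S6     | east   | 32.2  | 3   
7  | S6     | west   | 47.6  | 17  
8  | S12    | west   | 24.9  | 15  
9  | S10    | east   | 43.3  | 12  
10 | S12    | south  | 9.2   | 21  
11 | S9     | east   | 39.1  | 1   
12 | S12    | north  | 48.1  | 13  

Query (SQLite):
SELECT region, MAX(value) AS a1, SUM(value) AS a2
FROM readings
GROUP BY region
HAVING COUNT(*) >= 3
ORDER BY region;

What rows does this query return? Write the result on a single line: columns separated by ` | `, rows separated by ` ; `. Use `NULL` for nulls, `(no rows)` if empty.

east | 43.3 | 146 ; south | 32.1 | 71 ; west | 47.6 | 98.8

Group readings by region.
Per group compute: MAX(value), SUM(value).
HAVING: drop groups with fewer than 3 rows.
  east: ids {1, 6, 9, 11} → MAX(value)=43.3, SUM(value)=146
  north: ids {4, 12} → MAX(value)=48.1, SUM(value)=60.7
  south: ids {3, 5, 10} → MAX(value)=32.1, SUM(value)=71
  west: ids {2, 7, 8} → MAX(value)=47.6, SUM(value)=98.8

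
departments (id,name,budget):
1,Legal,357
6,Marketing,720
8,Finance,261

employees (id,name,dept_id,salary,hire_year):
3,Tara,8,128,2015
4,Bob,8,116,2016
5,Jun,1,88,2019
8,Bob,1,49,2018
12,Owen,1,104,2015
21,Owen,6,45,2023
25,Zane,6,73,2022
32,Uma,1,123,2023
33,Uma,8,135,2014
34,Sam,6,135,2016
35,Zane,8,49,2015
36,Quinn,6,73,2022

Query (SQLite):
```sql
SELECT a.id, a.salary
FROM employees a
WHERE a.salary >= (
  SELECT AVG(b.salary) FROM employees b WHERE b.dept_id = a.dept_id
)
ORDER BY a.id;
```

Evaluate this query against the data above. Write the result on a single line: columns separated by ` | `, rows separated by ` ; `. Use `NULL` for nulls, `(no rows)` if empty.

For each employees row a, compute AVG(salary) over rows sharing a.dept_id.
Keep row a if a.salary >= that per-group AVG.
  dept_id=1: AVG(salary) = 91.0
  dept_id=6: AVG(salary) = 81.5
  dept_id=8: AVG(salary) = 107.0

3 | 128 ; 4 | 116 ; 12 | 104 ; 32 | 123 ; 33 | 135 ; 34 | 135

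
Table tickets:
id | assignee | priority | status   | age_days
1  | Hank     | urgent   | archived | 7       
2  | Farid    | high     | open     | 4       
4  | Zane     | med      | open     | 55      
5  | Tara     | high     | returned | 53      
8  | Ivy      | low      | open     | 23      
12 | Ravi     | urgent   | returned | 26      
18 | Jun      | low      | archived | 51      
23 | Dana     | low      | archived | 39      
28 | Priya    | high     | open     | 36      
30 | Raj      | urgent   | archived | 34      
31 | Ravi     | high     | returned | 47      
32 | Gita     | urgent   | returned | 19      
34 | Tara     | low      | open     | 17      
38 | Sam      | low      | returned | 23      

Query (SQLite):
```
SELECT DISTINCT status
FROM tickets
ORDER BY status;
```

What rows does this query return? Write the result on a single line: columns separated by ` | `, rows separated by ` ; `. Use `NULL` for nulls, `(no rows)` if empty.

Collect distinct status values from tickets.

archived ; open ; returned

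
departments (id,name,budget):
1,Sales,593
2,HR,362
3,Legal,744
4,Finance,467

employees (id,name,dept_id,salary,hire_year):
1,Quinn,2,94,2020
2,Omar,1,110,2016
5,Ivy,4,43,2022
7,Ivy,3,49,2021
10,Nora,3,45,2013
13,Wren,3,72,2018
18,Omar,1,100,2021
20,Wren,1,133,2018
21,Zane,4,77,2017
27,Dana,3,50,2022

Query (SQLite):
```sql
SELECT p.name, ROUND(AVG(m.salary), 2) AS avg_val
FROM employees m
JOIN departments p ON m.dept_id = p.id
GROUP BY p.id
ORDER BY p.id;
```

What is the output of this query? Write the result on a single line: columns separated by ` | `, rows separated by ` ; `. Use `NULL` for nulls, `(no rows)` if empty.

Sales | 114.33 ; HR | 94 ; Legal | 54 ; Finance | 60

Join each employees row to its departments via dept_id.
Group joined rows by departments.id; compute ROUND(AVG(m.salary), 2) per group.
  1: ids {2, 18, 20} → ROUND(AVG(m.salary), 2)=114.33
  2: ids {1} → ROUND(AVG(m.salary), 2)=94
  3: ids {7, 10, 13, 27} → ROUND(AVG(m.salary), 2)=54
  4: ids {5, 21} → ROUND(AVG(m.salary), 2)=60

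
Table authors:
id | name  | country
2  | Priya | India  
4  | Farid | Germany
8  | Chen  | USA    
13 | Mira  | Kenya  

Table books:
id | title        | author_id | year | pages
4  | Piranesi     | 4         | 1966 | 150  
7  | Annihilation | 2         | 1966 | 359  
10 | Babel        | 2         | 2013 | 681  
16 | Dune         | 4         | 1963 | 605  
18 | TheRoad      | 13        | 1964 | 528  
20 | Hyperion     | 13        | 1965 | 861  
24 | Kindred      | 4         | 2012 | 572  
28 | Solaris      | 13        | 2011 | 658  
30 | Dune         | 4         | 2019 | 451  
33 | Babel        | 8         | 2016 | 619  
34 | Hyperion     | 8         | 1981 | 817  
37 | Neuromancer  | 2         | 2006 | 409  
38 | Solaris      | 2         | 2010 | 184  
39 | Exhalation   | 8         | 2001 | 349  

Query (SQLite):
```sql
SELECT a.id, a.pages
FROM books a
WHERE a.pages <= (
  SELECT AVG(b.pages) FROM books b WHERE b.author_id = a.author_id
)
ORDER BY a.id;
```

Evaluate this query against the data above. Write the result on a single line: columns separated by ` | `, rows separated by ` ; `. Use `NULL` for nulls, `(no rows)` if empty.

4 | 150 ; 7 | 359 ; 18 | 528 ; 28 | 658 ; 38 | 184 ; 39 | 349

For each books row a, compute AVG(pages) over rows sharing a.author_id.
Keep row a if a.pages <= that per-group AVG.
  author_id=2: AVG(pages) = 408.25
  author_id=4: AVG(pages) = 444.5
  author_id=8: AVG(pages) = 595.0
  author_id=13: AVG(pages) = 682.333333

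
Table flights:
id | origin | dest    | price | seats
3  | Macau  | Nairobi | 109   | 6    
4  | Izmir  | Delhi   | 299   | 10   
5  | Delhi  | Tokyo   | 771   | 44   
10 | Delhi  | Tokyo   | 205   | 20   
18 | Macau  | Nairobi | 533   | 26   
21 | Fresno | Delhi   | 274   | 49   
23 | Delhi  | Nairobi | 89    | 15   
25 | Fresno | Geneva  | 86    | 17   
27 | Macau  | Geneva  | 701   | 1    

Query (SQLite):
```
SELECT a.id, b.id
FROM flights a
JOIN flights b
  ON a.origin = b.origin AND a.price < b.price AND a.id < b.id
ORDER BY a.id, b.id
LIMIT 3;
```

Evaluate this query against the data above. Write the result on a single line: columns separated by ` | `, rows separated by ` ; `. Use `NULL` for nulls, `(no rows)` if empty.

3 | 18 ; 3 | 27 ; 18 | 27

Pairs (a,b) with same origin, a.price < b.price, a.id < b.id.
origin groups: Delhi:{5,10,23} Fresno:{21,25} Izmir:{4} Macau:{3,18,27}
Ordered by (a.id, b.id); first 3.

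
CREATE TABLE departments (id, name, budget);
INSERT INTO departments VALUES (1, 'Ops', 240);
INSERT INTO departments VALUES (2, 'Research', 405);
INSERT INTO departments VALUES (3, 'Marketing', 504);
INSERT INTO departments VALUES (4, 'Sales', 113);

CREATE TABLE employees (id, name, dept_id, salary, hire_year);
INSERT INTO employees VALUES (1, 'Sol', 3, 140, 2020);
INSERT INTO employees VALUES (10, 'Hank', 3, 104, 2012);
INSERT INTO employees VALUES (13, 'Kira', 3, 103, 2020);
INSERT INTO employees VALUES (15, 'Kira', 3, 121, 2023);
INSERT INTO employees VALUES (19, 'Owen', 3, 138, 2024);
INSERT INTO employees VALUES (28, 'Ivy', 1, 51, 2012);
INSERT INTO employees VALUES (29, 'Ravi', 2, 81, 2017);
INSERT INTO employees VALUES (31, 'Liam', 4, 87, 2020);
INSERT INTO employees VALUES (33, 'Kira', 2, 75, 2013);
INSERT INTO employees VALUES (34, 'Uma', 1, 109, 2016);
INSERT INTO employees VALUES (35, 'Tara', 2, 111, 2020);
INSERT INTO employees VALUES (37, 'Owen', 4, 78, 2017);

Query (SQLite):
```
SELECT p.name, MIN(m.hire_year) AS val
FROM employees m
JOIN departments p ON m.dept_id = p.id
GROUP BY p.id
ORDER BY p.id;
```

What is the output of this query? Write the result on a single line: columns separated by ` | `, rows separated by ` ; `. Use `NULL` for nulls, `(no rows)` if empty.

Join each employees row to its departments via dept_id.
Group joined rows by departments.id; compute MIN(m.hire_year) per group.
  1: ids {28, 34} → MIN(m.hire_year)=2012
  2: ids {29, 33, 35} → MIN(m.hire_year)=2013
  3: ids {1, 10, 13, 15, 19} → MIN(m.hire_year)=2012
  4: ids {31, 37} → MIN(m.hire_year)=2017

Ops | 2012 ; Research | 2013 ; Marketing | 2012 ; Sales | 2017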